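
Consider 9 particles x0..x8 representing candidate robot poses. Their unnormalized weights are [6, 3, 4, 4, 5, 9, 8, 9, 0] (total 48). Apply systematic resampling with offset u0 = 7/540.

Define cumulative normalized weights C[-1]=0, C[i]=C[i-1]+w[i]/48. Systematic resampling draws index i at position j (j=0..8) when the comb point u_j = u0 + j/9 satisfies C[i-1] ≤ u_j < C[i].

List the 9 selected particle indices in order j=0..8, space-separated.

0 0 2 3 4 5 6 6 7

C = [1/8, 3/16, 13/48, 17/48, 11/24, 31/48, 13/16, 1, 1]
j=0: u_0=7/540 ∈ [0, 1/8) → index 0
j=1: u_1=67/540 ∈ [0, 1/8) → index 0
j=2: u_2=127/540 ∈ [3/16, 13/48) → index 2
j=3: u_3=187/540 ∈ [13/48, 17/48) → index 3
j=4: u_4=247/540 ∈ [17/48, 11/24) → index 4
j=5: u_5=307/540 ∈ [11/24, 31/48) → index 5
j=6: u_6=367/540 ∈ [31/48, 13/16) → index 6
j=7: u_7=427/540 ∈ [31/48, 13/16) → index 6
j=8: u_8=487/540 ∈ [13/16, 1) → index 7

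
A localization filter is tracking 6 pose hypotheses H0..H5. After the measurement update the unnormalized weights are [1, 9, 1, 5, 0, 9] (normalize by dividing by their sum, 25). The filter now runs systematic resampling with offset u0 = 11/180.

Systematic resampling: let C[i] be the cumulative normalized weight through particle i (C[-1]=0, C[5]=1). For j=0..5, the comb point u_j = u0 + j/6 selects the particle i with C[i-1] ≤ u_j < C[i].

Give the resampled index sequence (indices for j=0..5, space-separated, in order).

C = [1/25, 2/5, 11/25, 16/25, 16/25, 1]
j=0: u_0=11/180 ∈ [1/25, 2/5) → index 1
j=1: u_1=41/180 ∈ [1/25, 2/5) → index 1
j=2: u_2=71/180 ∈ [1/25, 2/5) → index 1
j=3: u_3=101/180 ∈ [11/25, 16/25) → index 3
j=4: u_4=131/180 ∈ [16/25, 1) → index 5
j=5: u_5=161/180 ∈ [16/25, 1) → index 5

1 1 1 3 5 5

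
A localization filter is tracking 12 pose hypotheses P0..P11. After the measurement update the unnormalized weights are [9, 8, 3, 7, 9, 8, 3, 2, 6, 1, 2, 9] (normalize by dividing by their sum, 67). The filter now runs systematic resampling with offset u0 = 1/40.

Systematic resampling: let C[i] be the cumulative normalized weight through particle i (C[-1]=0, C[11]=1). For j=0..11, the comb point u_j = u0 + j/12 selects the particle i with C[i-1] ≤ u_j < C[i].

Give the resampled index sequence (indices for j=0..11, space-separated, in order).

0 0 1 2 3 4 4 5 6 8 10 11

C = [9/67, 17/67, 20/67, 27/67, 36/67, 44/67, 47/67, 49/67, 55/67, 56/67, 58/67, 1]
j=0: u_0=1/40 ∈ [0, 9/67) → index 0
j=1: u_1=13/120 ∈ [0, 9/67) → index 0
j=2: u_2=23/120 ∈ [9/67, 17/67) → index 1
j=3: u_3=11/40 ∈ [17/67, 20/67) → index 2
j=4: u_4=43/120 ∈ [20/67, 27/67) → index 3
j=5: u_5=53/120 ∈ [27/67, 36/67) → index 4
j=6: u_6=21/40 ∈ [27/67, 36/67) → index 4
j=7: u_7=73/120 ∈ [36/67, 44/67) → index 5
j=8: u_8=83/120 ∈ [44/67, 47/67) → index 6
j=9: u_9=31/40 ∈ [49/67, 55/67) → index 8
j=10: u_10=103/120 ∈ [56/67, 58/67) → index 10
j=11: u_11=113/120 ∈ [58/67, 1) → index 11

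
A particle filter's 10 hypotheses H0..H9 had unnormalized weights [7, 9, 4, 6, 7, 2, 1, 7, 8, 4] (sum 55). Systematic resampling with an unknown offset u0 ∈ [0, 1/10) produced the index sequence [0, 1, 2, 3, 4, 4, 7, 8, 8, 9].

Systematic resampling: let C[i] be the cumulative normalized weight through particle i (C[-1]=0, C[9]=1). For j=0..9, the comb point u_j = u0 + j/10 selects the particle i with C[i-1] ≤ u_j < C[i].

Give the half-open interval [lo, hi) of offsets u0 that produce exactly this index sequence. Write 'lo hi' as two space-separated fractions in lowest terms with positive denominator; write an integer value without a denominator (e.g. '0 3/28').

1/11 1/10

C = [7/55, 16/55, 4/11, 26/55, 3/5, 7/11, 36/55, 43/55, 51/55, 1]
j=0 picked index 0: u0 ∈ [0, 7/55)
j=1 picked index 1: u0 ∈ [3/110, 21/110)
j=2 picked index 2: u0 ∈ [1/11, 9/55)
j=3 picked index 3: u0 ∈ [7/110, 19/110)
j=4 picked index 4: u0 ∈ [4/55, 1/5)
j=5 picked index 4: u0 ∈ [-3/110, 1/10)
j=6 picked index 7: u0 ∈ [3/55, 2/11)
j=7 picked index 8: u0 ∈ [9/110, 5/22)
j=8 picked index 8: u0 ∈ [-1/55, 7/55)
j=9 picked index 9: u0 ∈ [3/110, 1/10)
intersection: [1/11, 1/10)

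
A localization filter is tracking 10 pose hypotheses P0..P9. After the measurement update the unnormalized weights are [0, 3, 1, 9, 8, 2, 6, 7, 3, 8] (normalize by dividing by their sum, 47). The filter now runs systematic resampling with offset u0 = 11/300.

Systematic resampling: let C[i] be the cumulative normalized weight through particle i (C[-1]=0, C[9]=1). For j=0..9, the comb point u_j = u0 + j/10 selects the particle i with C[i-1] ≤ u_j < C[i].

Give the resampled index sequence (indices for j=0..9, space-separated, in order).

1 3 3 4 4 6 7 7 9 9

C = [0, 3/47, 4/47, 13/47, 21/47, 23/47, 29/47, 36/47, 39/47, 1]
j=0: u_0=11/300 ∈ [0, 3/47) → index 1
j=1: u_1=41/300 ∈ [4/47, 13/47) → index 3
j=2: u_2=71/300 ∈ [4/47, 13/47) → index 3
j=3: u_3=101/300 ∈ [13/47, 21/47) → index 4
j=4: u_4=131/300 ∈ [13/47, 21/47) → index 4
j=5: u_5=161/300 ∈ [23/47, 29/47) → index 6
j=6: u_6=191/300 ∈ [29/47, 36/47) → index 7
j=7: u_7=221/300 ∈ [29/47, 36/47) → index 7
j=8: u_8=251/300 ∈ [39/47, 1) → index 9
j=9: u_9=281/300 ∈ [39/47, 1) → index 9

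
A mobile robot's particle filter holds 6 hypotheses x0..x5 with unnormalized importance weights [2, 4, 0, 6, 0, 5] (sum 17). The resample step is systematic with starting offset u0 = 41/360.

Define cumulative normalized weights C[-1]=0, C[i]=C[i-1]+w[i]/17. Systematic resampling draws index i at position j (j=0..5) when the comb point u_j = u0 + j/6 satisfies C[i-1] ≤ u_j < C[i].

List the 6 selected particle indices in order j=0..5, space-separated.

C = [2/17, 6/17, 6/17, 12/17, 12/17, 1]
j=0: u_0=41/360 ∈ [0, 2/17) → index 0
j=1: u_1=101/360 ∈ [2/17, 6/17) → index 1
j=2: u_2=161/360 ∈ [6/17, 12/17) → index 3
j=3: u_3=221/360 ∈ [6/17, 12/17) → index 3
j=4: u_4=281/360 ∈ [12/17, 1) → index 5
j=5: u_5=341/360 ∈ [12/17, 1) → index 5

0 1 3 3 5 5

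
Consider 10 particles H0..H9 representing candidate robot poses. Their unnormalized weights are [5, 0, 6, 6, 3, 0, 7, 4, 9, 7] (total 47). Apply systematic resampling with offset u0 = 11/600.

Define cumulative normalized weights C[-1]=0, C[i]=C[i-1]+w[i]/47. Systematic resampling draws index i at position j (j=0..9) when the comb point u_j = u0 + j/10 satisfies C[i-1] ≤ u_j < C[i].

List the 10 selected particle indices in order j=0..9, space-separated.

C = [5/47, 5/47, 11/47, 17/47, 20/47, 20/47, 27/47, 31/47, 40/47, 1]
j=0: u_0=11/600 ∈ [0, 5/47) → index 0
j=1: u_1=71/600 ∈ [5/47, 11/47) → index 2
j=2: u_2=131/600 ∈ [5/47, 11/47) → index 2
j=3: u_3=191/600 ∈ [11/47, 17/47) → index 3
j=4: u_4=251/600 ∈ [17/47, 20/47) → index 4
j=5: u_5=311/600 ∈ [20/47, 27/47) → index 6
j=6: u_6=371/600 ∈ [27/47, 31/47) → index 7
j=7: u_7=431/600 ∈ [31/47, 40/47) → index 8
j=8: u_8=491/600 ∈ [31/47, 40/47) → index 8
j=9: u_9=551/600 ∈ [40/47, 1) → index 9

0 2 2 3 4 6 7 8 8 9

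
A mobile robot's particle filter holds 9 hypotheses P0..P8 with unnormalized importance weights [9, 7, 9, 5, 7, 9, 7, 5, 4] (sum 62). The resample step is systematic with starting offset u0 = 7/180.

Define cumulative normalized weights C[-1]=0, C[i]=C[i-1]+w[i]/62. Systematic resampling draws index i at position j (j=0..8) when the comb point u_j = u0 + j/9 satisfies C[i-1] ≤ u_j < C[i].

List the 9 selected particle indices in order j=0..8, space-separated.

C = [9/62, 8/31, 25/62, 15/31, 37/62, 23/31, 53/62, 29/31, 1]
j=0: u_0=7/180 ∈ [0, 9/62) → index 0
j=1: u_1=3/20 ∈ [9/62, 8/31) → index 1
j=2: u_2=47/180 ∈ [8/31, 25/62) → index 2
j=3: u_3=67/180 ∈ [8/31, 25/62) → index 2
j=4: u_4=29/60 ∈ [25/62, 15/31) → index 3
j=5: u_5=107/180 ∈ [15/31, 37/62) → index 4
j=6: u_6=127/180 ∈ [37/62, 23/31) → index 5
j=7: u_7=49/60 ∈ [23/31, 53/62) → index 6
j=8: u_8=167/180 ∈ [53/62, 29/31) → index 7

0 1 2 2 3 4 5 6 7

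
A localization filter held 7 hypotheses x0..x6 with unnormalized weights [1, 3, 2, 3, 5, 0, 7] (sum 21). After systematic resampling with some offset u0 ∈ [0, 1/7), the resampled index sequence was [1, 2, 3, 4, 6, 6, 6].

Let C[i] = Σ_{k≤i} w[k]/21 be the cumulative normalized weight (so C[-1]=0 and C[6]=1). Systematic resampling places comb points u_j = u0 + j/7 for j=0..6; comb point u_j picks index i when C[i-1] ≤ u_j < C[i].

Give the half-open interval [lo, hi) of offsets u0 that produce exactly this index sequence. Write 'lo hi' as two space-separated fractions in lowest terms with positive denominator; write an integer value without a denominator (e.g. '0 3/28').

C = [1/21, 4/21, 2/7, 3/7, 2/3, 2/3, 1]
j=0 picked index 1: u0 ∈ [1/21, 4/21)
j=1 picked index 2: u0 ∈ [1/21, 1/7)
j=2 picked index 3: u0 ∈ [0, 1/7)
j=3 picked index 4: u0 ∈ [0, 5/21)
j=4 picked index 6: u0 ∈ [2/21, 3/7)
j=5 picked index 6: u0 ∈ [-1/21, 2/7)
j=6 picked index 6: u0 ∈ [-4/21, 1/7)
intersection: [2/21, 1/7)

2/21 1/7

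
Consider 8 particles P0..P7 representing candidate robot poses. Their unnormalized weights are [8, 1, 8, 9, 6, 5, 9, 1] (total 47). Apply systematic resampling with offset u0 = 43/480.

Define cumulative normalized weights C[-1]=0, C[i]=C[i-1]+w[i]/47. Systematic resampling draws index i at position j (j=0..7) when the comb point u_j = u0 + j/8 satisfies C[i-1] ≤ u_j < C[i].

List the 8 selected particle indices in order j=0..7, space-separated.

0 2 2 3 4 5 6 6

C = [8/47, 9/47, 17/47, 26/47, 32/47, 37/47, 46/47, 1]
j=0: u_0=43/480 ∈ [0, 8/47) → index 0
j=1: u_1=103/480 ∈ [9/47, 17/47) → index 2
j=2: u_2=163/480 ∈ [9/47, 17/47) → index 2
j=3: u_3=223/480 ∈ [17/47, 26/47) → index 3
j=4: u_4=283/480 ∈ [26/47, 32/47) → index 4
j=5: u_5=343/480 ∈ [32/47, 37/47) → index 5
j=6: u_6=403/480 ∈ [37/47, 46/47) → index 6
j=7: u_7=463/480 ∈ [37/47, 46/47) → index 6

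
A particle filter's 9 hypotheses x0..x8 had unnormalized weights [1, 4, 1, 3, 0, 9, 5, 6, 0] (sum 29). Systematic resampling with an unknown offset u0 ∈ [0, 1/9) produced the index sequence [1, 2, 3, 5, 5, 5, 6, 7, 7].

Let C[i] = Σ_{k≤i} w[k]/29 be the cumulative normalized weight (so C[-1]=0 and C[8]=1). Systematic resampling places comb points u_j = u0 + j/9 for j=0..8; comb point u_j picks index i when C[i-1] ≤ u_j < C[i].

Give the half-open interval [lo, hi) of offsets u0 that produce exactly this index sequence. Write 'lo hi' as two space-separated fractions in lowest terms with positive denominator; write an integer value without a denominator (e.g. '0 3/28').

C = [1/29, 5/29, 6/29, 9/29, 9/29, 18/29, 23/29, 1, 1]
j=0 picked index 1: u0 ∈ [1/29, 5/29)
j=1 picked index 2: u0 ∈ [16/261, 25/261)
j=2 picked index 3: u0 ∈ [-4/261, 23/261)
j=3 picked index 5: u0 ∈ [-2/87, 25/87)
j=4 picked index 5: u0 ∈ [-35/261, 46/261)
j=5 picked index 5: u0 ∈ [-64/261, 17/261)
j=6 picked index 6: u0 ∈ [-4/87, 11/87)
j=7 picked index 7: u0 ∈ [4/261, 2/9)
j=8 picked index 7: u0 ∈ [-25/261, 1/9)
intersection: [16/261, 17/261)

16/261 17/261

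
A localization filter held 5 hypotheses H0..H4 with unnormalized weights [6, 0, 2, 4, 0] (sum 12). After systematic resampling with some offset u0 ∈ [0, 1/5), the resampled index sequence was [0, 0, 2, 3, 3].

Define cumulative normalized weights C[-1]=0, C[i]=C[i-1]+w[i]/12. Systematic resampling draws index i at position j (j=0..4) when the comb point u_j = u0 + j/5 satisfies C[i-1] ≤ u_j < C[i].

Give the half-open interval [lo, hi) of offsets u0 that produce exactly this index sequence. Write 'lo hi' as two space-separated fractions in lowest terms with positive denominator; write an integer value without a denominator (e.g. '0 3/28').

C = [1/2, 1/2, 2/3, 1, 1]
j=0 picked index 0: u0 ∈ [0, 1/2)
j=1 picked index 0: u0 ∈ [-1/5, 3/10)
j=2 picked index 2: u0 ∈ [1/10, 4/15)
j=3 picked index 3: u0 ∈ [1/15, 2/5)
j=4 picked index 3: u0 ∈ [-2/15, 1/5)
intersection: [1/10, 1/5)

1/10 1/5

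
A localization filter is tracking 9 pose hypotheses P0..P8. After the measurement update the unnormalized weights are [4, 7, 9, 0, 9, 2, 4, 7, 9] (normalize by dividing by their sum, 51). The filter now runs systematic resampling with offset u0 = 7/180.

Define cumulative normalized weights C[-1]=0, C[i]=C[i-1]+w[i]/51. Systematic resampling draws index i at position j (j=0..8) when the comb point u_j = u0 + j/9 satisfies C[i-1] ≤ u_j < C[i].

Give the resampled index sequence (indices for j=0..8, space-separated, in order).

C = [4/51, 11/51, 20/51, 20/51, 29/51, 31/51, 35/51, 14/17, 1]
j=0: u_0=7/180 ∈ [0, 4/51) → index 0
j=1: u_1=3/20 ∈ [4/51, 11/51) → index 1
j=2: u_2=47/180 ∈ [11/51, 20/51) → index 2
j=3: u_3=67/180 ∈ [11/51, 20/51) → index 2
j=4: u_4=29/60 ∈ [20/51, 29/51) → index 4
j=5: u_5=107/180 ∈ [29/51, 31/51) → index 5
j=6: u_6=127/180 ∈ [35/51, 14/17) → index 7
j=7: u_7=49/60 ∈ [35/51, 14/17) → index 7
j=8: u_8=167/180 ∈ [14/17, 1) → index 8

0 1 2 2 4 5 7 7 8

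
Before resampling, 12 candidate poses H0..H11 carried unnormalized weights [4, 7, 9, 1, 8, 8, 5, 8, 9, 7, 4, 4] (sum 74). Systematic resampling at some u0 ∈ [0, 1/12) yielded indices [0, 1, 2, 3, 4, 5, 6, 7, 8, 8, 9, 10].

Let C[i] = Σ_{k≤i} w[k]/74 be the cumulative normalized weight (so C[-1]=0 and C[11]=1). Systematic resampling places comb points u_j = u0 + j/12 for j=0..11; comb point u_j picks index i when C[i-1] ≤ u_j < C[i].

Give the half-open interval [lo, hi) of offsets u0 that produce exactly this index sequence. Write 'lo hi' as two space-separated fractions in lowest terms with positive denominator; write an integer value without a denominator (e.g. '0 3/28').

C = [2/37, 11/74, 10/37, 21/74, 29/74, 1/2, 21/37, 25/37, 59/74, 33/37, 35/37, 1]
j=0 picked index 0: u0 ∈ [0, 2/37)
j=1 picked index 1: u0 ∈ [-13/444, 29/444)
j=2 picked index 2: u0 ∈ [-2/111, 23/222)
j=3 picked index 3: u0 ∈ [3/148, 5/148)
j=4 picked index 4: u0 ∈ [-11/222, 13/222)
j=5 picked index 5: u0 ∈ [-11/444, 1/12)
j=6 picked index 6: u0 ∈ [0, 5/74)
j=7 picked index 7: u0 ∈ [-7/444, 41/444)
j=8 picked index 8: u0 ∈ [1/111, 29/222)
j=9 picked index 8: u0 ∈ [-11/148, 7/148)
j=10 picked index 9: u0 ∈ [-4/111, 13/222)
j=11 picked index 10: u0 ∈ [-11/444, 13/444)
intersection: [3/148, 13/444)

3/148 13/444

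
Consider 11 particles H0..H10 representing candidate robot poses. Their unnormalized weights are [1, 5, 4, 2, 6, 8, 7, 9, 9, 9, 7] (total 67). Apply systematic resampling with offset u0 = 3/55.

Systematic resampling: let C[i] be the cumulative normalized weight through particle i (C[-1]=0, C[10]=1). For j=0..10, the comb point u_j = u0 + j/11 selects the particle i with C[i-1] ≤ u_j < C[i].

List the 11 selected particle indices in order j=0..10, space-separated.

1 2 4 5 6 7 7 8 9 9 10

C = [1/67, 6/67, 10/67, 12/67, 18/67, 26/67, 33/67, 42/67, 51/67, 60/67, 1]
j=0: u_0=3/55 ∈ [1/67, 6/67) → index 1
j=1: u_1=8/55 ∈ [6/67, 10/67) → index 2
j=2: u_2=13/55 ∈ [12/67, 18/67) → index 4
j=3: u_3=18/55 ∈ [18/67, 26/67) → index 5
j=4: u_4=23/55 ∈ [26/67, 33/67) → index 6
j=5: u_5=28/55 ∈ [33/67, 42/67) → index 7
j=6: u_6=3/5 ∈ [33/67, 42/67) → index 7
j=7: u_7=38/55 ∈ [42/67, 51/67) → index 8
j=8: u_8=43/55 ∈ [51/67, 60/67) → index 9
j=9: u_9=48/55 ∈ [51/67, 60/67) → index 9
j=10: u_10=53/55 ∈ [60/67, 1) → index 10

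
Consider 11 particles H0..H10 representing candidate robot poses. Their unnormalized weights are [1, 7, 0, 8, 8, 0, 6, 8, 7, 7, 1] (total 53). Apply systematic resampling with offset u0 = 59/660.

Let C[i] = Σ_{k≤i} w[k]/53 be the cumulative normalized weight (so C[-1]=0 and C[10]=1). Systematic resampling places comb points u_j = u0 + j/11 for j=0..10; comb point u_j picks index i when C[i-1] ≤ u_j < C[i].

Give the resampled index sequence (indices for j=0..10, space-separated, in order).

1 3 3 4 6 6 7 8 8 9 10

C = [1/53, 8/53, 8/53, 16/53, 24/53, 24/53, 30/53, 38/53, 45/53, 52/53, 1]
j=0: u_0=59/660 ∈ [1/53, 8/53) → index 1
j=1: u_1=119/660 ∈ [8/53, 16/53) → index 3
j=2: u_2=179/660 ∈ [8/53, 16/53) → index 3
j=3: u_3=239/660 ∈ [16/53, 24/53) → index 4
j=4: u_4=299/660 ∈ [24/53, 30/53) → index 6
j=5: u_5=359/660 ∈ [24/53, 30/53) → index 6
j=6: u_6=419/660 ∈ [30/53, 38/53) → index 7
j=7: u_7=479/660 ∈ [38/53, 45/53) → index 8
j=8: u_8=49/60 ∈ [38/53, 45/53) → index 8
j=9: u_9=599/660 ∈ [45/53, 52/53) → index 9
j=10: u_10=659/660 ∈ [52/53, 1) → index 10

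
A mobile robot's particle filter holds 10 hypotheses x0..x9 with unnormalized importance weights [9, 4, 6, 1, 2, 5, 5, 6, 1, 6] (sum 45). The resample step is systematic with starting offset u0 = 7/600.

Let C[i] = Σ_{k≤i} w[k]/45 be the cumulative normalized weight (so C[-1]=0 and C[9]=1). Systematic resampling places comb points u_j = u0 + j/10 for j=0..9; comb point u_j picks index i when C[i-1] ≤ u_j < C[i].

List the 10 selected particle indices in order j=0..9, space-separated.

C = [1/5, 13/45, 19/45, 4/9, 22/45, 3/5, 32/45, 38/45, 13/15, 1]
j=0: u_0=7/600 ∈ [0, 1/5) → index 0
j=1: u_1=67/600 ∈ [0, 1/5) → index 0
j=2: u_2=127/600 ∈ [1/5, 13/45) → index 1
j=3: u_3=187/600 ∈ [13/45, 19/45) → index 2
j=4: u_4=247/600 ∈ [13/45, 19/45) → index 2
j=5: u_5=307/600 ∈ [22/45, 3/5) → index 5
j=6: u_6=367/600 ∈ [3/5, 32/45) → index 6
j=7: u_7=427/600 ∈ [32/45, 38/45) → index 7
j=8: u_8=487/600 ∈ [32/45, 38/45) → index 7
j=9: u_9=547/600 ∈ [13/15, 1) → index 9

0 0 1 2 2 5 6 7 7 9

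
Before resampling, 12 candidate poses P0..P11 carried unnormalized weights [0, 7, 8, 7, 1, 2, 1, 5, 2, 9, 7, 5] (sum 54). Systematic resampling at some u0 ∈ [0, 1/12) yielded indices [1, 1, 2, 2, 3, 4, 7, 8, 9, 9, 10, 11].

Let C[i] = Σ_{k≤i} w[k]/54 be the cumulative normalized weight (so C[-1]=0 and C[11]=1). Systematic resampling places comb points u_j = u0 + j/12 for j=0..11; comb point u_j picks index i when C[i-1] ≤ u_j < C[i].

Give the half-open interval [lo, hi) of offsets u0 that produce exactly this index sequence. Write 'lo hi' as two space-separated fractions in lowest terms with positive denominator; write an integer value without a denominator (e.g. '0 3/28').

C = [0, 7/54, 5/18, 11/27, 23/54, 25/54, 13/27, 31/54, 11/18, 7/9, 49/54, 1]
j=0 picked index 1: u0 ∈ [0, 7/54)
j=1 picked index 1: u0 ∈ [-1/12, 5/108)
j=2 picked index 2: u0 ∈ [-1/27, 1/9)
j=3 picked index 2: u0 ∈ [-13/108, 1/36)
j=4 picked index 3: u0 ∈ [-1/18, 2/27)
j=5 picked index 4: u0 ∈ [-1/108, 1/108)
j=6 picked index 7: u0 ∈ [-1/54, 2/27)
j=7 picked index 8: u0 ∈ [-1/108, 1/36)
j=8 picked index 9: u0 ∈ [-1/18, 1/9)
j=9 picked index 9: u0 ∈ [-5/36, 1/36)
j=10 picked index 10: u0 ∈ [-1/18, 2/27)
j=11 picked index 11: u0 ∈ [-1/108, 1/12)
intersection: [0, 1/108)

0 1/108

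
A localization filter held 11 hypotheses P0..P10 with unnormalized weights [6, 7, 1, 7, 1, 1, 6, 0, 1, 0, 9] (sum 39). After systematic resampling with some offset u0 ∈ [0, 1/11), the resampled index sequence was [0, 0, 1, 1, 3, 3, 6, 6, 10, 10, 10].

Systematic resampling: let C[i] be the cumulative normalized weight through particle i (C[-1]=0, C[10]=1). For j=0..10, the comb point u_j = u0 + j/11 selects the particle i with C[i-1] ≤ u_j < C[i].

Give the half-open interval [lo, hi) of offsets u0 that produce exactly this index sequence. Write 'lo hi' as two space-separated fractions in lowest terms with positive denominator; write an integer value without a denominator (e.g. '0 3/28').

19/429 2/33

C = [2/13, 1/3, 14/39, 7/13, 22/39, 23/39, 29/39, 29/39, 10/13, 10/13, 1]
j=0 picked index 0: u0 ∈ [0, 2/13)
j=1 picked index 0: u0 ∈ [-1/11, 9/143)
j=2 picked index 1: u0 ∈ [-4/143, 5/33)
j=3 picked index 1: u0 ∈ [-17/143, 2/33)
j=4 picked index 3: u0 ∈ [-2/429, 25/143)
j=5 picked index 3: u0 ∈ [-41/429, 12/143)
j=6 picked index 6: u0 ∈ [19/429, 85/429)
j=7 picked index 6: u0 ∈ [-20/429, 46/429)
j=8 picked index 10: u0 ∈ [6/143, 3/11)
j=9 picked index 10: u0 ∈ [-7/143, 2/11)
j=10 picked index 10: u0 ∈ [-20/143, 1/11)
intersection: [19/429, 2/33)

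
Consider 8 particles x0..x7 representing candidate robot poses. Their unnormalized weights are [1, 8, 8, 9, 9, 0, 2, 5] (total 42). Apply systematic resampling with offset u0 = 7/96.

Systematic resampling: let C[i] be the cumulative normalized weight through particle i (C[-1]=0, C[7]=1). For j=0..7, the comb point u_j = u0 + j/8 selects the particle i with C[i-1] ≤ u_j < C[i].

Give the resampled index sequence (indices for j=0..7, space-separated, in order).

C = [1/42, 3/14, 17/42, 13/21, 5/6, 5/6, 37/42, 1]
j=0: u_0=7/96 ∈ [1/42, 3/14) → index 1
j=1: u_1=19/96 ∈ [1/42, 3/14) → index 1
j=2: u_2=31/96 ∈ [3/14, 17/42) → index 2
j=3: u_3=43/96 ∈ [17/42, 13/21) → index 3
j=4: u_4=55/96 ∈ [17/42, 13/21) → index 3
j=5: u_5=67/96 ∈ [13/21, 5/6) → index 4
j=6: u_6=79/96 ∈ [13/21, 5/6) → index 4
j=7: u_7=91/96 ∈ [37/42, 1) → index 7

1 1 2 3 3 4 4 7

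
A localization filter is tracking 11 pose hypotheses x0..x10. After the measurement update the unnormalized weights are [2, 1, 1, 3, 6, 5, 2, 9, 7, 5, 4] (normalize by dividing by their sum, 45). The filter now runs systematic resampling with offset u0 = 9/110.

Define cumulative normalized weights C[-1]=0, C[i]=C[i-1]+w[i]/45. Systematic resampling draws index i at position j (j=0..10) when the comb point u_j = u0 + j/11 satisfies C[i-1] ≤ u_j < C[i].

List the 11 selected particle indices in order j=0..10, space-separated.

2 4 4 5 7 7 7 8 9 9 10

C = [2/45, 1/15, 4/45, 7/45, 13/45, 2/5, 4/9, 29/45, 4/5, 41/45, 1]
j=0: u_0=9/110 ∈ [1/15, 4/45) → index 2
j=1: u_1=19/110 ∈ [7/45, 13/45) → index 4
j=2: u_2=29/110 ∈ [7/45, 13/45) → index 4
j=3: u_3=39/110 ∈ [13/45, 2/5) → index 5
j=4: u_4=49/110 ∈ [4/9, 29/45) → index 7
j=5: u_5=59/110 ∈ [4/9, 29/45) → index 7
j=6: u_6=69/110 ∈ [4/9, 29/45) → index 7
j=7: u_7=79/110 ∈ [29/45, 4/5) → index 8
j=8: u_8=89/110 ∈ [4/5, 41/45) → index 9
j=9: u_9=9/10 ∈ [4/5, 41/45) → index 9
j=10: u_10=109/110 ∈ [41/45, 1) → index 10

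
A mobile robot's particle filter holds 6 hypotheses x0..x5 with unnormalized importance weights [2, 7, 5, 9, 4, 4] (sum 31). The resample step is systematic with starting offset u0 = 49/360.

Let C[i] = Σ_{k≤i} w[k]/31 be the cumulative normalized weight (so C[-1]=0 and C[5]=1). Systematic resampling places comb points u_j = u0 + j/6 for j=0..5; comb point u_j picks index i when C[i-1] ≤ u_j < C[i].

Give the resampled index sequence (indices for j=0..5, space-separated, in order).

C = [2/31, 9/31, 14/31, 23/31, 27/31, 1]
j=0: u_0=49/360 ∈ [2/31, 9/31) → index 1
j=1: u_1=109/360 ∈ [9/31, 14/31) → index 2
j=2: u_2=169/360 ∈ [14/31, 23/31) → index 3
j=3: u_3=229/360 ∈ [14/31, 23/31) → index 3
j=4: u_4=289/360 ∈ [23/31, 27/31) → index 4
j=5: u_5=349/360 ∈ [27/31, 1) → index 5

1 2 3 3 4 5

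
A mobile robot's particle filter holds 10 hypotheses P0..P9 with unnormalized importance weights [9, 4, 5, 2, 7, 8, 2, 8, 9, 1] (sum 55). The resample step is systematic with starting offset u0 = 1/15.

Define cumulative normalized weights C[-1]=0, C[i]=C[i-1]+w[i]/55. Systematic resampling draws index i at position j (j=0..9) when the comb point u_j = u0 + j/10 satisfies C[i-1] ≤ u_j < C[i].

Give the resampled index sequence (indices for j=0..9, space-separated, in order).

0 1 2 4 4 5 6 7 8 8

C = [9/55, 13/55, 18/55, 4/11, 27/55, 7/11, 37/55, 9/11, 54/55, 1]
j=0: u_0=1/15 ∈ [0, 9/55) → index 0
j=1: u_1=1/6 ∈ [9/55, 13/55) → index 1
j=2: u_2=4/15 ∈ [13/55, 18/55) → index 2
j=3: u_3=11/30 ∈ [4/11, 27/55) → index 4
j=4: u_4=7/15 ∈ [4/11, 27/55) → index 4
j=5: u_5=17/30 ∈ [27/55, 7/11) → index 5
j=6: u_6=2/3 ∈ [7/11, 37/55) → index 6
j=7: u_7=23/30 ∈ [37/55, 9/11) → index 7
j=8: u_8=13/15 ∈ [9/11, 54/55) → index 8
j=9: u_9=29/30 ∈ [9/11, 54/55) → index 8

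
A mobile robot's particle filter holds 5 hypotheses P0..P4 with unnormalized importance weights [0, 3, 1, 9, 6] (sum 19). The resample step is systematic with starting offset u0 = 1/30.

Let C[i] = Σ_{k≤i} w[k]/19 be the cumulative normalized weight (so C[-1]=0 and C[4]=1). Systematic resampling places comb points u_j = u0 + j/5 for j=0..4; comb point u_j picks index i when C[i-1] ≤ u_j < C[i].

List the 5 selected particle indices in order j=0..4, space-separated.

1 3 3 3 4

C = [0, 3/19, 4/19, 13/19, 1]
j=0: u_0=1/30 ∈ [0, 3/19) → index 1
j=1: u_1=7/30 ∈ [4/19, 13/19) → index 3
j=2: u_2=13/30 ∈ [4/19, 13/19) → index 3
j=3: u_3=19/30 ∈ [4/19, 13/19) → index 3
j=4: u_4=5/6 ∈ [13/19, 1) → index 4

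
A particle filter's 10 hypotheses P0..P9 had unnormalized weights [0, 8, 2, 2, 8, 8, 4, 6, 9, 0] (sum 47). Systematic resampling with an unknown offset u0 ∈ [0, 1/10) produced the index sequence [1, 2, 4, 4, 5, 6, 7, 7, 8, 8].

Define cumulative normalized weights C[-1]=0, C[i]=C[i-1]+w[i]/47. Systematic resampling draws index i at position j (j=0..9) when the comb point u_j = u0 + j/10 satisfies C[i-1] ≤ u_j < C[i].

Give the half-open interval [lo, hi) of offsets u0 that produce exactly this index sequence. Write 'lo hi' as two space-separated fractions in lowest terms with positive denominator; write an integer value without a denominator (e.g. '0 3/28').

C = [0, 8/47, 10/47, 12/47, 20/47, 28/47, 32/47, 38/47, 1, 1]
j=0 picked index 1: u0 ∈ [0, 8/47)
j=1 picked index 2: u0 ∈ [33/470, 53/470)
j=2 picked index 4: u0 ∈ [13/235, 53/235)
j=3 picked index 4: u0 ∈ [-21/470, 59/470)
j=4 picked index 5: u0 ∈ [6/235, 46/235)
j=5 picked index 6: u0 ∈ [9/94, 17/94)
j=6 picked index 7: u0 ∈ [19/235, 49/235)
j=7 picked index 7: u0 ∈ [-9/470, 51/470)
j=8 picked index 8: u0 ∈ [2/235, 1/5)
j=9 picked index 8: u0 ∈ [-43/470, 1/10)
intersection: [9/94, 1/10)

9/94 1/10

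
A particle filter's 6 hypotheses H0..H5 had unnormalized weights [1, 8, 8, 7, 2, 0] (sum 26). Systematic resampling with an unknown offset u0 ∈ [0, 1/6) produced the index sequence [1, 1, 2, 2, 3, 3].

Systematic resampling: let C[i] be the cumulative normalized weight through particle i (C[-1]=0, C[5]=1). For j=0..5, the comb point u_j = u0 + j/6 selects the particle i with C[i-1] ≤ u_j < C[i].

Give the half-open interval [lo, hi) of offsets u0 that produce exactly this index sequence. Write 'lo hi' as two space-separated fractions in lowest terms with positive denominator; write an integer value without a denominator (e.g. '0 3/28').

1/26 7/78

C = [1/26, 9/26, 17/26, 12/13, 1, 1]
j=0 picked index 1: u0 ∈ [1/26, 9/26)
j=1 picked index 1: u0 ∈ [-5/39, 7/39)
j=2 picked index 2: u0 ∈ [1/78, 25/78)
j=3 picked index 2: u0 ∈ [-2/13, 2/13)
j=4 picked index 3: u0 ∈ [-1/78, 10/39)
j=5 picked index 3: u0 ∈ [-7/39, 7/78)
intersection: [1/26, 7/78)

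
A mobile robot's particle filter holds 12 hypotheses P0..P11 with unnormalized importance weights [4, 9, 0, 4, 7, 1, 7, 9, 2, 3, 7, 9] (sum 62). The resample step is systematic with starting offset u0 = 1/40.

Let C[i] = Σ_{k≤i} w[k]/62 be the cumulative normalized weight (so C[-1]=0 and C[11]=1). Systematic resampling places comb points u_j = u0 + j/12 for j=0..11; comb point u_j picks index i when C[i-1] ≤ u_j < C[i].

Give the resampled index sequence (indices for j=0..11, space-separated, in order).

0 1 1 4 4 6 7 7 8 10 11 11

C = [2/31, 13/62, 13/62, 17/62, 12/31, 25/62, 16/31, 41/62, 43/62, 23/31, 53/62, 1]
j=0: u_0=1/40 ∈ [0, 2/31) → index 0
j=1: u_1=13/120 ∈ [2/31, 13/62) → index 1
j=2: u_2=23/120 ∈ [2/31, 13/62) → index 1
j=3: u_3=11/40 ∈ [17/62, 12/31) → index 4
j=4: u_4=43/120 ∈ [17/62, 12/31) → index 4
j=5: u_5=53/120 ∈ [25/62, 16/31) → index 6
j=6: u_6=21/40 ∈ [16/31, 41/62) → index 7
j=7: u_7=73/120 ∈ [16/31, 41/62) → index 7
j=8: u_8=83/120 ∈ [41/62, 43/62) → index 8
j=9: u_9=31/40 ∈ [23/31, 53/62) → index 10
j=10: u_10=103/120 ∈ [53/62, 1) → index 11
j=11: u_11=113/120 ∈ [53/62, 1) → index 11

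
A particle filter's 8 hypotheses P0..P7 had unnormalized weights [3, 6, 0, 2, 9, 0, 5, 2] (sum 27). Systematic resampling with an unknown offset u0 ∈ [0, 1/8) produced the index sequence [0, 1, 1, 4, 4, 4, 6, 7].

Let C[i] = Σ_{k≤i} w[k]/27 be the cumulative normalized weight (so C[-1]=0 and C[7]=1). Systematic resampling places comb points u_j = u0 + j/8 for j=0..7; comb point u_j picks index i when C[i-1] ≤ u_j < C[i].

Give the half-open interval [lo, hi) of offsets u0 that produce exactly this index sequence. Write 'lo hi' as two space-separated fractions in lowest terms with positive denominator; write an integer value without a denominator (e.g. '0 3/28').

11/216 1/12

C = [1/9, 1/3, 1/3, 11/27, 20/27, 20/27, 25/27, 1]
j=0 picked index 0: u0 ∈ [0, 1/9)
j=1 picked index 1: u0 ∈ [-1/72, 5/24)
j=2 picked index 1: u0 ∈ [-5/36, 1/12)
j=3 picked index 4: u0 ∈ [7/216, 79/216)
j=4 picked index 4: u0 ∈ [-5/54, 13/54)
j=5 picked index 4: u0 ∈ [-47/216, 25/216)
j=6 picked index 6: u0 ∈ [-1/108, 19/108)
j=7 picked index 7: u0 ∈ [11/216, 1/8)
intersection: [11/216, 1/12)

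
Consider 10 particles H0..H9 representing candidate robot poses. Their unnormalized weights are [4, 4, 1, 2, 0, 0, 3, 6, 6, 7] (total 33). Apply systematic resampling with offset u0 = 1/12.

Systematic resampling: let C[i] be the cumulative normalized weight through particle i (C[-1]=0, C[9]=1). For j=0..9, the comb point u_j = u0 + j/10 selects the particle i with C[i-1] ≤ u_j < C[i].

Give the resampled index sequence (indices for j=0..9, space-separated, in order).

C = [4/33, 8/33, 3/11, 1/3, 1/3, 1/3, 14/33, 20/33, 26/33, 1]
j=0: u_0=1/12 ∈ [0, 4/33) → index 0
j=1: u_1=11/60 ∈ [4/33, 8/33) → index 1
j=2: u_2=17/60 ∈ [3/11, 1/3) → index 3
j=3: u_3=23/60 ∈ [1/3, 14/33) → index 6
j=4: u_4=29/60 ∈ [14/33, 20/33) → index 7
j=5: u_5=7/12 ∈ [14/33, 20/33) → index 7
j=6: u_6=41/60 ∈ [20/33, 26/33) → index 8
j=7: u_7=47/60 ∈ [20/33, 26/33) → index 8
j=8: u_8=53/60 ∈ [26/33, 1) → index 9
j=9: u_9=59/60 ∈ [26/33, 1) → index 9

0 1 3 6 7 7 8 8 9 9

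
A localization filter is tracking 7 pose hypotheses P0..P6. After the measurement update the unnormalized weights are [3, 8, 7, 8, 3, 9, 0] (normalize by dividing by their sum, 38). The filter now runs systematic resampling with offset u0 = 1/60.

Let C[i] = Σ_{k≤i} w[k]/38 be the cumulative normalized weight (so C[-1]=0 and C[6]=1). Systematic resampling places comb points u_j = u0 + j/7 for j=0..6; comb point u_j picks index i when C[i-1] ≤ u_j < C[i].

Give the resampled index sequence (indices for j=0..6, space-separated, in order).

C = [3/38, 11/38, 9/19, 13/19, 29/38, 1, 1]
j=0: u_0=1/60 ∈ [0, 3/38) → index 0
j=1: u_1=67/420 ∈ [3/38, 11/38) → index 1
j=2: u_2=127/420 ∈ [11/38, 9/19) → index 2
j=3: u_3=187/420 ∈ [11/38, 9/19) → index 2
j=4: u_4=247/420 ∈ [9/19, 13/19) → index 3
j=5: u_5=307/420 ∈ [13/19, 29/38) → index 4
j=6: u_6=367/420 ∈ [29/38, 1) → index 5

0 1 2 2 3 4 5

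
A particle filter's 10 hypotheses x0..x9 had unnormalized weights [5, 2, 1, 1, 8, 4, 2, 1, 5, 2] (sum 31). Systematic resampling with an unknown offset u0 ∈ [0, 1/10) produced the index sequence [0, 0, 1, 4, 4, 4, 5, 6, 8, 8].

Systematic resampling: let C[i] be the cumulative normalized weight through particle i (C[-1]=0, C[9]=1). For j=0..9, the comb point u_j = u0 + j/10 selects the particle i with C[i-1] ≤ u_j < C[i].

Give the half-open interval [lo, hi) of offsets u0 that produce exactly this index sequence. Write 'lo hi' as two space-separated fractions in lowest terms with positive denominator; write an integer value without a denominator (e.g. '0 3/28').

C = [5/31, 7/31, 8/31, 9/31, 17/31, 21/31, 23/31, 24/31, 29/31, 1]
j=0 picked index 0: u0 ∈ [0, 5/31)
j=1 picked index 0: u0 ∈ [-1/10, 19/310)
j=2 picked index 1: u0 ∈ [-6/155, 4/155)
j=3 picked index 4: u0 ∈ [-3/310, 77/310)
j=4 picked index 4: u0 ∈ [-17/155, 23/155)
j=5 picked index 4: u0 ∈ [-13/62, 3/62)
j=6 picked index 5: u0 ∈ [-8/155, 12/155)
j=7 picked index 6: u0 ∈ [-7/310, 13/310)
j=8 picked index 8: u0 ∈ [-4/155, 21/155)
j=9 picked index 8: u0 ∈ [-39/310, 11/310)
intersection: [0, 4/155)

0 4/155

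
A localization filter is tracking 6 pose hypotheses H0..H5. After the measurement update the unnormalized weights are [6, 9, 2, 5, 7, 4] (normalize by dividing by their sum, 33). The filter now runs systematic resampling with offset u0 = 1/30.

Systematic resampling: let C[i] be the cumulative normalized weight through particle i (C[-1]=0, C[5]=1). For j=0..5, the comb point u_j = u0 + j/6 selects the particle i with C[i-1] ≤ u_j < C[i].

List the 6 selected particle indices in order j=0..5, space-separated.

C = [2/11, 5/11, 17/33, 2/3, 29/33, 1]
j=0: u_0=1/30 ∈ [0, 2/11) → index 0
j=1: u_1=1/5 ∈ [2/11, 5/11) → index 1
j=2: u_2=11/30 ∈ [2/11, 5/11) → index 1
j=3: u_3=8/15 ∈ [17/33, 2/3) → index 3
j=4: u_4=7/10 ∈ [2/3, 29/33) → index 4
j=5: u_5=13/15 ∈ [2/3, 29/33) → index 4

0 1 1 3 4 4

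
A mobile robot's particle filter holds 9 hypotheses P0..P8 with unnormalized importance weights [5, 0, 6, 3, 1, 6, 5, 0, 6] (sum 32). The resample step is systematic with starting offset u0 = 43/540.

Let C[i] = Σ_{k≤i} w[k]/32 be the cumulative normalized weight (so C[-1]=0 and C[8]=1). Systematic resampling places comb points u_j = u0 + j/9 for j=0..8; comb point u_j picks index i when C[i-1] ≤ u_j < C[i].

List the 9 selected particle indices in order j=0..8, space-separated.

0 2 2 3 5 5 6 8 8

C = [5/32, 5/32, 11/32, 7/16, 15/32, 21/32, 13/16, 13/16, 1]
j=0: u_0=43/540 ∈ [0, 5/32) → index 0
j=1: u_1=103/540 ∈ [5/32, 11/32) → index 2
j=2: u_2=163/540 ∈ [5/32, 11/32) → index 2
j=3: u_3=223/540 ∈ [11/32, 7/16) → index 3
j=4: u_4=283/540 ∈ [15/32, 21/32) → index 5
j=5: u_5=343/540 ∈ [15/32, 21/32) → index 5
j=6: u_6=403/540 ∈ [21/32, 13/16) → index 6
j=7: u_7=463/540 ∈ [13/16, 1) → index 8
j=8: u_8=523/540 ∈ [13/16, 1) → index 8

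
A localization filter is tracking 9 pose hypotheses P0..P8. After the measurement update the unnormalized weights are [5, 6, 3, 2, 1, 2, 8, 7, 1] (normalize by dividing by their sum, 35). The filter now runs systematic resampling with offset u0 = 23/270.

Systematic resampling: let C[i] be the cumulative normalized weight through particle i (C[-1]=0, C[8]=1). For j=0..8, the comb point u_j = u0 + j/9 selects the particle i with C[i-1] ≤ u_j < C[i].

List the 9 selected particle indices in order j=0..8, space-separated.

C = [1/7, 11/35, 2/5, 16/35, 17/35, 19/35, 27/35, 34/35, 1]
j=0: u_0=23/270 ∈ [0, 1/7) → index 0
j=1: u_1=53/270 ∈ [1/7, 11/35) → index 1
j=2: u_2=83/270 ∈ [1/7, 11/35) → index 1
j=3: u_3=113/270 ∈ [2/5, 16/35) → index 3
j=4: u_4=143/270 ∈ [17/35, 19/35) → index 5
j=5: u_5=173/270 ∈ [19/35, 27/35) → index 6
j=6: u_6=203/270 ∈ [19/35, 27/35) → index 6
j=7: u_7=233/270 ∈ [27/35, 34/35) → index 7
j=8: u_8=263/270 ∈ [34/35, 1) → index 8

0 1 1 3 5 6 6 7 8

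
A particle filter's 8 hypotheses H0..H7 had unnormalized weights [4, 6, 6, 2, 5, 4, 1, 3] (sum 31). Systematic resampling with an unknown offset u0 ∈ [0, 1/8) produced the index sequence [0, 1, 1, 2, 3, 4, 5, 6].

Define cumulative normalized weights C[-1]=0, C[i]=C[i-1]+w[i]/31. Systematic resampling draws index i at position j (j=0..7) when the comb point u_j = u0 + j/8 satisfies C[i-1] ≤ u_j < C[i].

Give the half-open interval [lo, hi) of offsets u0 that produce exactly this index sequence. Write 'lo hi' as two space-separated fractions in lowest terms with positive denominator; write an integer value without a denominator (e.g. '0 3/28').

C = [4/31, 10/31, 16/31, 18/31, 23/31, 27/31, 28/31, 1]
j=0 picked index 0: u0 ∈ [0, 4/31)
j=1 picked index 1: u0 ∈ [1/248, 49/248)
j=2 picked index 1: u0 ∈ [-15/124, 9/124)
j=3 picked index 2: u0 ∈ [-13/248, 35/248)
j=4 picked index 3: u0 ∈ [1/62, 5/62)
j=5 picked index 4: u0 ∈ [-11/248, 29/248)
j=6 picked index 5: u0 ∈ [-1/124, 15/124)
j=7 picked index 6: u0 ∈ [-1/248, 7/248)
intersection: [1/62, 7/248)

1/62 7/248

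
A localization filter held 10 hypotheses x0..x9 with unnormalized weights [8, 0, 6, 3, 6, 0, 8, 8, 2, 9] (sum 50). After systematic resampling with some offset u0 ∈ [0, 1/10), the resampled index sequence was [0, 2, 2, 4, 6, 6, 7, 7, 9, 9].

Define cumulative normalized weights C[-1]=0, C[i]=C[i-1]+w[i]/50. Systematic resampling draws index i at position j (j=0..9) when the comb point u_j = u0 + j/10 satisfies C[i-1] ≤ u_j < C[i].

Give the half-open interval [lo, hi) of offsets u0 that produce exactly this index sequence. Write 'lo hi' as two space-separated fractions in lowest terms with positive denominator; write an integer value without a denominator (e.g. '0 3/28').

C = [4/25, 4/25, 7/25, 17/50, 23/50, 23/50, 31/50, 39/50, 41/50, 1]
j=0 picked index 0: u0 ∈ [0, 4/25)
j=1 picked index 2: u0 ∈ [3/50, 9/50)
j=2 picked index 2: u0 ∈ [-1/25, 2/25)
j=3 picked index 4: u0 ∈ [1/25, 4/25)
j=4 picked index 6: u0 ∈ [3/50, 11/50)
j=5 picked index 6: u0 ∈ [-1/25, 3/25)
j=6 picked index 7: u0 ∈ [1/50, 9/50)
j=7 picked index 7: u0 ∈ [-2/25, 2/25)
j=8 picked index 9: u0 ∈ [1/50, 1/5)
j=9 picked index 9: u0 ∈ [-2/25, 1/10)
intersection: [3/50, 2/25)

3/50 2/25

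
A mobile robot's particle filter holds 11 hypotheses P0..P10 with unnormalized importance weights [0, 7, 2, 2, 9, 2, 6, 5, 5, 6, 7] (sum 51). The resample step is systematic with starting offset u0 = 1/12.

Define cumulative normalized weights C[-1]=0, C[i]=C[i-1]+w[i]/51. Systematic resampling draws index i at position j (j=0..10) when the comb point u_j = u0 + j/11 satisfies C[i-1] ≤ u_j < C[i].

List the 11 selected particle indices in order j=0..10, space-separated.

1 2 4 4 6 6 7 8 9 10 10

C = [0, 7/51, 3/17, 11/51, 20/51, 22/51, 28/51, 11/17, 38/51, 44/51, 1]
j=0: u_0=1/12 ∈ [0, 7/51) → index 1
j=1: u_1=23/132 ∈ [7/51, 3/17) → index 2
j=2: u_2=35/132 ∈ [11/51, 20/51) → index 4
j=3: u_3=47/132 ∈ [11/51, 20/51) → index 4
j=4: u_4=59/132 ∈ [22/51, 28/51) → index 6
j=5: u_5=71/132 ∈ [22/51, 28/51) → index 6
j=6: u_6=83/132 ∈ [28/51, 11/17) → index 7
j=7: u_7=95/132 ∈ [11/17, 38/51) → index 8
j=8: u_8=107/132 ∈ [38/51, 44/51) → index 9
j=9: u_9=119/132 ∈ [44/51, 1) → index 10
j=10: u_10=131/132 ∈ [44/51, 1) → index 10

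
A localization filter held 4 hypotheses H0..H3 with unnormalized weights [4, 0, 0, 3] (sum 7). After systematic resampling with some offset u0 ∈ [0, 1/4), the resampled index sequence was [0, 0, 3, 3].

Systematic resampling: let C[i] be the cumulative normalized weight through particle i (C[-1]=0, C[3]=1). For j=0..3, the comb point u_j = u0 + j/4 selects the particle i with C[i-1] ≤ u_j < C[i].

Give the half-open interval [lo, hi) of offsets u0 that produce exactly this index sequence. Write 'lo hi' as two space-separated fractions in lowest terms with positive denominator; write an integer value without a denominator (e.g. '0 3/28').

C = [4/7, 4/7, 4/7, 1]
j=0 picked index 0: u0 ∈ [0, 4/7)
j=1 picked index 0: u0 ∈ [-1/4, 9/28)
j=2 picked index 3: u0 ∈ [1/14, 1/2)
j=3 picked index 3: u0 ∈ [-5/28, 1/4)
intersection: [1/14, 1/4)

1/14 1/4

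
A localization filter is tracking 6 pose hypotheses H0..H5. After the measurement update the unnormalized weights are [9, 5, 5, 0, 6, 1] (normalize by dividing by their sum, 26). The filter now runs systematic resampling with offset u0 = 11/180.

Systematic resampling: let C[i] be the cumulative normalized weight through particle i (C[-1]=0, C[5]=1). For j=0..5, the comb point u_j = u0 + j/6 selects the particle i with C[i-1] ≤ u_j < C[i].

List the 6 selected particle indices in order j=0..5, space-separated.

C = [9/26, 7/13, 19/26, 19/26, 25/26, 1]
j=0: u_0=11/180 ∈ [0, 9/26) → index 0
j=1: u_1=41/180 ∈ [0, 9/26) → index 0
j=2: u_2=71/180 ∈ [9/26, 7/13) → index 1
j=3: u_3=101/180 ∈ [7/13, 19/26) → index 2
j=4: u_4=131/180 ∈ [7/13, 19/26) → index 2
j=5: u_5=161/180 ∈ [19/26, 25/26) → index 4

0 0 1 2 2 4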